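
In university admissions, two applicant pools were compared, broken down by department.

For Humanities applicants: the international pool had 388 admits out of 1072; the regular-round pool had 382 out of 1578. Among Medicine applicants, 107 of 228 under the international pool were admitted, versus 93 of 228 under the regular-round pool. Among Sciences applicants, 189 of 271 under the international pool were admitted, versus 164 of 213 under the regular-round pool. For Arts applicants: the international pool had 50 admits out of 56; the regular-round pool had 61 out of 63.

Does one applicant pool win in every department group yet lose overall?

No

Humanities: the international pool 388/1072 = 36.2%, the regular-round pool 382/1578 = 24.2% → the international pool
Medicine: the international pool 107/228 = 46.9%, the regular-round pool 93/228 = 40.8% → the international pool
Sciences: the international pool 189/271 = 69.7%, the regular-round pool 164/213 = 77.0% → the regular-round pool
Arts: the international pool 50/56 = 89.3%, the regular-round pool 61/63 = 96.8% → the regular-round pool
Overall: the international pool 734/1627 = 45.1%, the regular-round pool 700/2082 = 33.6% → the international pool
Neither sweeps: the international pool wins 2 of 4 groups, the regular-round pool wins 2. The international pool wins overall but not every group — no Simpson reversal.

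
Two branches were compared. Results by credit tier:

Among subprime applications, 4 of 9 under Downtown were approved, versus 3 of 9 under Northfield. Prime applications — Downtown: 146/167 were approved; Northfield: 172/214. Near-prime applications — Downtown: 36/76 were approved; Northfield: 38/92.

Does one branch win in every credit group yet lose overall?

No

Subprime: Downtown 4/9 = 44.4%, Northfield 3/9 = 33.3% → Downtown
Prime: Downtown 146/167 = 87.4%, Northfield 172/214 = 80.4% → Downtown
Near-prime: Downtown 36/76 = 47.4%, Northfield 38/92 = 41.3% → Downtown
Overall: Downtown 186/252 = 73.8%, Northfield 213/315 = 67.6% → Downtown
Downtown wins overall and in every credit group — no reversal.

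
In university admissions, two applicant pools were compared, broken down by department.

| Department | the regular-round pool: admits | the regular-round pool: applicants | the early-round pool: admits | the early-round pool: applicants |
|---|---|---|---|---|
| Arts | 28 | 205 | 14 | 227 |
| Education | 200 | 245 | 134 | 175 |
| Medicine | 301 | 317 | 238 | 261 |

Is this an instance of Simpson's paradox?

Arts: the regular-round pool 28/205 = 13.7%, the early-round pool 14/227 = 6.2% → the regular-round pool
Education: the regular-round pool 200/245 = 81.6%, the early-round pool 134/175 = 76.6% → the regular-round pool
Medicine: the regular-round pool 301/317 = 95.0%, the early-round pool 238/261 = 91.2% → the regular-round pool
Overall: the regular-round pool 529/767 = 69.0%, the early-round pool 386/663 = 58.2% → the regular-round pool
The regular-round pool wins overall and in every department group — no reversal.

No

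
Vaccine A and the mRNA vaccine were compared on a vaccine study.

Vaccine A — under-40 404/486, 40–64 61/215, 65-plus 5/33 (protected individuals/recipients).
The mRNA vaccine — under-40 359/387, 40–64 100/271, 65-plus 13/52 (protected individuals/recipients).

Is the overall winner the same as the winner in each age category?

Yes

Under-40: Vaccine A 404/486 = 83.1%, the mRNA vaccine 359/387 = 92.8% → the mRNA vaccine
40–64: Vaccine A 61/215 = 28.4%, the mRNA vaccine 100/271 = 36.9% → the mRNA vaccine
65-plus: Vaccine A 5/33 = 15.2%, the mRNA vaccine 13/52 = 25.0% → the mRNA vaccine
Overall: Vaccine A 470/734 = 64.0%, the mRNA vaccine 472/710 = 66.5% → the mRNA vaccine
The mRNA vaccine wins overall and in every age group — no reversal.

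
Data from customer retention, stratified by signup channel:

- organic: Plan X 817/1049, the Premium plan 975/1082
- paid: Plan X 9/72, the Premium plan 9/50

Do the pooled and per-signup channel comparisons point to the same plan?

Organic: Plan X 817/1049 = 77.9%, the Premium plan 975/1082 = 90.1% → the Premium plan
Paid: Plan X 9/72 = 12.5%, the Premium plan 9/50 = 18.0% → the Premium plan
Overall: Plan X 826/1121 = 73.7%, the Premium plan 984/1132 = 86.9% → the Premium plan
The Premium plan wins overall and in every signup group — no reversal.

Yes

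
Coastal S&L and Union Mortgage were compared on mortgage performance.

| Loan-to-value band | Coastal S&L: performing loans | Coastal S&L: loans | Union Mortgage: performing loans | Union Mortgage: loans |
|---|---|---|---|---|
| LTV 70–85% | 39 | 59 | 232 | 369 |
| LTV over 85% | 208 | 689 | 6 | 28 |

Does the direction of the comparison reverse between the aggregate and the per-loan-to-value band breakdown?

Yes

LTV 70–85%: Coastal S&L 39/59 = 66.1%, Union Mortgage 232/369 = 62.9% → Coastal S&L
LTV over 85%: Coastal S&L 208/689 = 30.2%, Union Mortgage 6/28 = 21.4% → Coastal S&L
Overall: Coastal S&L 247/748 = 33.0%, Union Mortgage 238/397 = 59.9% → Union Mortgage
Coastal S&L wins each loan-to-value group but Union Mortgage wins overall — the comparison reverses. Coastal S&L's loans skew toward LTV over 85%, which has a lower base rate.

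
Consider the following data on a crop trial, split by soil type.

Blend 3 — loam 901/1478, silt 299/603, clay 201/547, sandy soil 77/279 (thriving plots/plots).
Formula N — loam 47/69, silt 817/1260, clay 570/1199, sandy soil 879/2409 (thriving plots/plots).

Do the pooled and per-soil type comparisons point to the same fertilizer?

No

Loam: Blend 3 901/1478 = 61.0%, Formula N 47/69 = 68.1% → Formula N
Silt: Blend 3 299/603 = 49.6%, Formula N 817/1260 = 64.8% → Formula N
Clay: Blend 3 201/547 = 36.7%, Formula N 570/1199 = 47.5% → Formula N
Sandy soil: Blend 3 77/279 = 27.6%, Formula N 879/2409 = 36.5% → Formula N
Overall: Blend 3 1478/2907 = 50.8%, Formula N 2313/4937 = 46.9% → Blend 3
Formula N wins each soil group but Blend 3 wins overall — the comparison reverses. Formula N's plots skew toward sandy soil, which has a lower base rate.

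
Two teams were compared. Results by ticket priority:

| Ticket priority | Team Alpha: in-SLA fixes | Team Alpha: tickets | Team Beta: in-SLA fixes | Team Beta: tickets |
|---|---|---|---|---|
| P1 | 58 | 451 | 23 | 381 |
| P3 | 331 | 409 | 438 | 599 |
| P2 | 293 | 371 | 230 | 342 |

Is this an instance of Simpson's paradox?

P1: Team Alpha 58/451 = 12.9%, Team Beta 23/381 = 6.0% → Team Alpha
P3: Team Alpha 331/409 = 80.9%, Team Beta 438/599 = 73.1% → Team Alpha
P2: Team Alpha 293/371 = 79.0%, Team Beta 230/342 = 67.3% → Team Alpha
Overall: Team Alpha 682/1231 = 55.4%, Team Beta 691/1322 = 52.3% → Team Alpha
Team Alpha wins overall and in every ticket group — no reversal.

No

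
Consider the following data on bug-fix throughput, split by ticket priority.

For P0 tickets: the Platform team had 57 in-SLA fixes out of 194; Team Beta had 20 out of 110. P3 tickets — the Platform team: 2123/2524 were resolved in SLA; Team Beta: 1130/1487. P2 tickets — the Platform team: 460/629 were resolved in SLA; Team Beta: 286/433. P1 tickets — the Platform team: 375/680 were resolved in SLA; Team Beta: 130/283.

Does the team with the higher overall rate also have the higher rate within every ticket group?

P0: the Platform team 57/194 = 29.4%, Team Beta 20/110 = 18.2% → the Platform team
P3: the Platform team 2123/2524 = 84.1%, Team Beta 1130/1487 = 76.0% → the Platform team
P2: the Platform team 460/629 = 73.1%, Team Beta 286/433 = 66.1% → the Platform team
P1: the Platform team 375/680 = 55.1%, Team Beta 130/283 = 45.9% → the Platform team
Overall: the Platform team 3015/4027 = 74.9%, Team Beta 1566/2313 = 67.7% → the Platform team
The Platform team wins overall and in every ticket group — no reversal.

Yes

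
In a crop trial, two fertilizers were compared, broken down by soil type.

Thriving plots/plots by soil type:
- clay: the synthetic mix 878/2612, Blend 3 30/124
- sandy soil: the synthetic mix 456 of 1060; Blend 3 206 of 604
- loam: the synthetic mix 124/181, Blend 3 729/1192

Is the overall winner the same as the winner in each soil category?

Clay: the synthetic mix 878/2612 = 33.6%, Blend 3 30/124 = 24.2% → the synthetic mix
Sandy soil: the synthetic mix 456/1060 = 43.0%, Blend 3 206/604 = 34.1% → the synthetic mix
Loam: the synthetic mix 124/181 = 68.5%, Blend 3 729/1192 = 61.2% → the synthetic mix
Overall: the synthetic mix 1458/3853 = 37.8%, Blend 3 965/1920 = 50.3% → Blend 3
The synthetic mix wins each soil group but Blend 3 wins overall — the comparison reverses. The synthetic mix's plots skew toward clay, which has a lower base rate.

No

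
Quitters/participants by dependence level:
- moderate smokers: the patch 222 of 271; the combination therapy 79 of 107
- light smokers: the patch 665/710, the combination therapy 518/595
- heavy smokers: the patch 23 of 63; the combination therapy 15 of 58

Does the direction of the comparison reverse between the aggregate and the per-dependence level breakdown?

No

Moderate smokers: the patch 222/271 = 81.9%, the combination therapy 79/107 = 73.8% → the patch
Light smokers: the patch 665/710 = 93.7%, the combination therapy 518/595 = 87.1% → the patch
Heavy smokers: the patch 23/63 = 36.5%, the combination therapy 15/58 = 25.9% → the patch
Overall: the patch 910/1044 = 87.2%, the combination therapy 612/760 = 80.5% → the patch
The patch wins overall and in every dependence group — no reversal.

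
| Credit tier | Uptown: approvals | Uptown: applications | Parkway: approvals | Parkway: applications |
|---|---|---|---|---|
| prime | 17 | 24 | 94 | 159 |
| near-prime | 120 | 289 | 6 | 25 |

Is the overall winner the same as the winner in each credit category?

No

Prime: Uptown 17/24 = 70.8%, Parkway 94/159 = 59.1% → Uptown
Near-prime: Uptown 120/289 = 41.5%, Parkway 6/25 = 24.0% → Uptown
Overall: Uptown 137/313 = 43.8%, Parkway 100/184 = 54.3% → Parkway
Uptown wins each credit group but Parkway wins overall — the comparison reverses. Uptown's applications skew toward near-prime, which has a lower base rate.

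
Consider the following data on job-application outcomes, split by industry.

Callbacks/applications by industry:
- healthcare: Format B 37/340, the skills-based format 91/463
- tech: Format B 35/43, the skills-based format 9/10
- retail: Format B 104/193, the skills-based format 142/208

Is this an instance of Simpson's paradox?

No

Healthcare: Format B 37/340 = 10.9%, the skills-based format 91/463 = 19.7% → the skills-based format
Tech: Format B 35/43 = 81.4%, the skills-based format 9/10 = 90.0% → the skills-based format
Retail: Format B 104/193 = 53.9%, the skills-based format 142/208 = 68.3% → the skills-based format
Overall: Format B 176/576 = 30.6%, the skills-based format 242/681 = 35.5% → the skills-based format
The skills-based format wins overall and in every industry group — no reversal.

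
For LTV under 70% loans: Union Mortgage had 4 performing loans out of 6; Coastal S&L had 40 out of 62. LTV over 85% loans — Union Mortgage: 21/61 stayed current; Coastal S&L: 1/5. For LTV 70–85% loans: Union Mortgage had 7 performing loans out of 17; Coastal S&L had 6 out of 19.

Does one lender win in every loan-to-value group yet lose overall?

Yes

LTV under 70%: Union Mortgage 4/6 = 66.7%, Coastal S&L 40/62 = 64.5% → Union Mortgage
LTV over 85%: Union Mortgage 21/61 = 34.4%, Coastal S&L 1/5 = 20.0% → Union Mortgage
LTV 70–85%: Union Mortgage 7/17 = 41.2%, Coastal S&L 6/19 = 31.6% → Union Mortgage
Overall: Union Mortgage 32/84 = 38.1%, Coastal S&L 47/86 = 54.7% → Coastal S&L
Union Mortgage wins each loan-to-value group but Coastal S&L wins overall — the comparison reverses. Union Mortgage's loans skew toward LTV over 85%, which has a lower base rate.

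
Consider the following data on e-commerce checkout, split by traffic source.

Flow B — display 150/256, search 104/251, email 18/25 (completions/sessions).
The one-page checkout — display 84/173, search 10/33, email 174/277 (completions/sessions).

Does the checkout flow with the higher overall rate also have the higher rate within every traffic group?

Display: Flow B 150/256 = 58.6%, the one-page checkout 84/173 = 48.6% → Flow B
Search: Flow B 104/251 = 41.4%, the one-page checkout 10/33 = 30.3% → Flow B
Email: Flow B 18/25 = 72.0%, the one-page checkout 174/277 = 62.8% → Flow B
Overall: Flow B 272/532 = 51.1%, the one-page checkout 268/483 = 55.5% → the one-page checkout
Flow B wins each traffic group but the one-page checkout wins overall — the comparison reverses. Flow B's sessions skew toward search, which has a lower base rate.

No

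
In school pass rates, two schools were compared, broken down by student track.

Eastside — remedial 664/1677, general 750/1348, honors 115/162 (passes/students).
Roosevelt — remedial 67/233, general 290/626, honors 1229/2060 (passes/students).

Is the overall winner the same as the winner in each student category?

Remedial: Eastside 664/1677 = 39.6%, Roosevelt 67/233 = 28.8% → Eastside
General: Eastside 750/1348 = 55.6%, Roosevelt 290/626 = 46.3% → Eastside
Honors: Eastside 115/162 = 71.0%, Roosevelt 1229/2060 = 59.7% → Eastside
Overall: Eastside 1529/3187 = 48.0%, Roosevelt 1586/2919 = 54.3% → Roosevelt
Eastside wins each student group but Roosevelt wins overall — the comparison reverses. Eastside's students skew toward remedial, which has a lower base rate.

No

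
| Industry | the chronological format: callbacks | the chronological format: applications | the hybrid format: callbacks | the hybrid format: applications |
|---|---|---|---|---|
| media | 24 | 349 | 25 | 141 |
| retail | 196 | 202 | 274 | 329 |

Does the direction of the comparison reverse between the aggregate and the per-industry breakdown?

No

Media: the chronological format 24/349 = 6.9%, the hybrid format 25/141 = 17.7% → the hybrid format
Retail: the chronological format 196/202 = 97.0%, the hybrid format 274/329 = 83.3% → the chronological format
Overall: the chronological format 220/551 = 39.9%, the hybrid format 299/470 = 63.6% → the hybrid format
Neither sweeps: the chronological format wins 1 of 2 groups, the hybrid format wins 1. The hybrid format wins overall but not every group — no Simpson reversal.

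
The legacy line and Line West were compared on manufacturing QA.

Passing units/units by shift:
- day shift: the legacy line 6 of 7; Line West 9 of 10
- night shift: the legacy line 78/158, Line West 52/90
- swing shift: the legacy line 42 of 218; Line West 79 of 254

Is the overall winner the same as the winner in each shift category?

Day shift: the legacy line 6/7 = 85.7%, Line West 9/10 = 90.0% → Line West
Night shift: the legacy line 78/158 = 49.4%, Line West 52/90 = 57.8% → Line West
Swing shift: the legacy line 42/218 = 19.3%, Line West 79/254 = 31.1% → Line West
Overall: the legacy line 126/383 = 32.9%, Line West 140/354 = 39.5% → Line West
Line West wins overall and in every shift group — no reversal.

Yes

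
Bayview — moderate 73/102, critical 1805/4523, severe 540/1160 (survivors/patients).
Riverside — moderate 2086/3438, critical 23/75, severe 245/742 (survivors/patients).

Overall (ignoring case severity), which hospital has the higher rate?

Moderate: Bayview 73/102 = 71.6%, Riverside 2086/3438 = 60.7% → Bayview
Critical: Bayview 1805/4523 = 39.9%, Riverside 23/75 = 30.7% → Bayview
Severe: Bayview 540/1160 = 46.6%, Riverside 245/742 = 33.0% → Bayview
Overall: Bayview 2418/5785 = 41.8%, Riverside 2354/4255 = 55.3% → Riverside
(Bayview wins every case group but Riverside wins overall — Bayview's patients skew toward the low-rate critical group.)

Riverside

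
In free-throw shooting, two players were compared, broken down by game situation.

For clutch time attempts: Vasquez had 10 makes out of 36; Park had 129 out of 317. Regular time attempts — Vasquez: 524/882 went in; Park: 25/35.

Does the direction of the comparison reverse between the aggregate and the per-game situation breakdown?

Clutch time: Vasquez 10/36 = 27.8%, Park 129/317 = 40.7% → Park
Regular time: Vasquez 524/882 = 59.4%, Park 25/35 = 71.4% → Park
Overall: Vasquez 534/918 = 58.2%, Park 154/352 = 43.8% → Vasquez
Park wins each game group but Vasquez wins overall — the comparison reverses. Park's attempts skew toward clutch time, which has a lower base rate.

Yes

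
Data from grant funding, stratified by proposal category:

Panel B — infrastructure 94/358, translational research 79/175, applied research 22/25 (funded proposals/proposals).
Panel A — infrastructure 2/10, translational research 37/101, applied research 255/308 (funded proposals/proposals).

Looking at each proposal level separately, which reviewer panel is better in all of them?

Panel B

Infrastructure: Panel B 94/358 = 26.3%, Panel A 2/10 = 20.0% → Panel B
Translational research: Panel B 79/175 = 45.1%, Panel A 37/101 = 36.6% → Panel B
Applied research: Panel B 22/25 = 88.0%, Panel A 255/308 = 82.8% → Panel B
Panel B has the higher rate in all 3 groups.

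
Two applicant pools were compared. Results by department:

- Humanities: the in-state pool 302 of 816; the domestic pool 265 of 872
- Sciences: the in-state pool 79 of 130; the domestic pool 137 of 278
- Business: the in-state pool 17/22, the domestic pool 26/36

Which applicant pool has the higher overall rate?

the in-state pool

Humanities: the in-state pool 302/816 = 37.0%, the domestic pool 265/872 = 30.4% → the in-state pool
Sciences: the in-state pool 79/130 = 60.8%, the domestic pool 137/278 = 49.3% → the in-state pool
Business: the in-state pool 17/22 = 77.3%, the domestic pool 26/36 = 72.2% → the in-state pool
Overall: the in-state pool 398/968 = 41.1%, the domestic pool 428/1186 = 36.1% → the in-state pool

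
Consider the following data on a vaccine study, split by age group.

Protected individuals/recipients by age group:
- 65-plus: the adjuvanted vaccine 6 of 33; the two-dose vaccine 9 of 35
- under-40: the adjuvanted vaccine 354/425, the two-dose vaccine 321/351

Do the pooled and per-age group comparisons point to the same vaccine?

Yes

65-plus: the adjuvanted vaccine 6/33 = 18.2%, the two-dose vaccine 9/35 = 25.7% → the two-dose vaccine
Under-40: the adjuvanted vaccine 354/425 = 83.3%, the two-dose vaccine 321/351 = 91.5% → the two-dose vaccine
Overall: the adjuvanted vaccine 360/458 = 78.6%, the two-dose vaccine 330/386 = 85.5% → the two-dose vaccine
The two-dose vaccine wins overall and in every age group — no reversal.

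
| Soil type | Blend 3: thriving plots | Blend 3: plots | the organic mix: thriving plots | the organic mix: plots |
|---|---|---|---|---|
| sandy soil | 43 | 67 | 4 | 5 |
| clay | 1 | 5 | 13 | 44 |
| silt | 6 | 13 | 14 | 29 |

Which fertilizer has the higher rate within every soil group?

the organic mix

Sandy soil: Blend 3 43/67 = 64.2%, the organic mix 4/5 = 80.0% → the organic mix
Clay: Blend 3 1/5 = 20.0%, the organic mix 13/44 = 29.5% → the organic mix
Silt: Blend 3 6/13 = 46.2%, the organic mix 14/29 = 48.3% → the organic mix
The organic mix has the higher rate in all 3 groups.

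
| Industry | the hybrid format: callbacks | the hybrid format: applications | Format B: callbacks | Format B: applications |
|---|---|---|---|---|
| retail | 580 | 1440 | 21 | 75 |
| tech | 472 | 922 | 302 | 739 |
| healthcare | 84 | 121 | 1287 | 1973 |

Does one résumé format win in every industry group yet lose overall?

Retail: the hybrid format 580/1440 = 40.3%, Format B 21/75 = 28.0% → the hybrid format
Tech: the hybrid format 472/922 = 51.2%, Format B 302/739 = 40.9% → the hybrid format
Healthcare: the hybrid format 84/121 = 69.4%, Format B 1287/1973 = 65.2% → the hybrid format
Overall: the hybrid format 1136/2483 = 45.8%, Format B 1610/2787 = 57.8% → Format B
The hybrid format wins each industry group but Format B wins overall — the comparison reverses. The hybrid format's applications skew toward retail, which has a lower base rate.

Yes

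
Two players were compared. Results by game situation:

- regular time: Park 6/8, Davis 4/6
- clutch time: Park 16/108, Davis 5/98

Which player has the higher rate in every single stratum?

Regular time: Park 6/8 = 75.0%, Davis 4/6 = 66.7% → Park
Clutch time: Park 16/108 = 14.8%, Davis 5/98 = 5.1% → Park
Park has the higher rate in both groups.

Park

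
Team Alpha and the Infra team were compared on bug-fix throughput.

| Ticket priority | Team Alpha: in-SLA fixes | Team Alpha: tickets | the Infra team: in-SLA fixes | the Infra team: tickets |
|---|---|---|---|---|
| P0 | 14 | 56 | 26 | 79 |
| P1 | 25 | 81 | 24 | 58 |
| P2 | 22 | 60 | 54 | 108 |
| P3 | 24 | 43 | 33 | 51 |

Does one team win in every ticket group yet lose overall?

No

P0: Team Alpha 14/56 = 25.0%, the Infra team 26/79 = 32.9% → the Infra team
P1: Team Alpha 25/81 = 30.9%, the Infra team 24/58 = 41.4% → the Infra team
P2: Team Alpha 22/60 = 36.7%, the Infra team 54/108 = 50.0% → the Infra team
P3: Team Alpha 24/43 = 55.8%, the Infra team 33/51 = 64.7% → the Infra team
Overall: Team Alpha 85/240 = 35.4%, the Infra team 137/296 = 46.3% → the Infra team
The Infra team wins overall and in every ticket group — no reversal.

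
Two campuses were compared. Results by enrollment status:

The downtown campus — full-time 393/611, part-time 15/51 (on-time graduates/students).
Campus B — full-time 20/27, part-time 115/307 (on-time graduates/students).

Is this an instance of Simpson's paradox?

Yes

Full-time: the downtown campus 393/611 = 64.3%, Campus B 20/27 = 74.1% → Campus B
Part-time: the downtown campus 15/51 = 29.4%, Campus B 115/307 = 37.5% → Campus B
Overall: the downtown campus 408/662 = 61.6%, Campus B 135/334 = 40.4% → the downtown campus
Campus B wins each enrollment group but the downtown campus wins overall — the comparison reverses. Campus B's students skew toward part-time, which has a lower base rate.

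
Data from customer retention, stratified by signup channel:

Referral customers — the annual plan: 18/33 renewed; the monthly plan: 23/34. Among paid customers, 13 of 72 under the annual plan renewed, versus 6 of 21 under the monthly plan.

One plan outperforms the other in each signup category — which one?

Referral: the annual plan 18/33 = 54.5%, the monthly plan 23/34 = 67.6% → the monthly plan
Paid: the annual plan 13/72 = 18.1%, the monthly plan 6/21 = 28.6% → the monthly plan
The monthly plan has the higher rate in both groups.

the monthly plan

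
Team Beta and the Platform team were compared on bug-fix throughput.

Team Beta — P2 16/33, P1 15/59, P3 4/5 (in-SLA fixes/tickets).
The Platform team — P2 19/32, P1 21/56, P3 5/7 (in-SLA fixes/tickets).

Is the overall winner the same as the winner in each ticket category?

No

P2: Team Beta 16/33 = 48.5%, the Platform team 19/32 = 59.4% → the Platform team
P1: Team Beta 15/59 = 25.4%, the Platform team 21/56 = 37.5% → the Platform team
P3: Team Beta 4/5 = 80.0%, the Platform team 5/7 = 71.4% → Team Beta
Overall: Team Beta 35/97 = 36.1%, the Platform team 45/95 = 47.4% → the Platform team
Neither sweeps: Team Beta wins 1 of 3 groups, the Platform team wins 2. The Platform team wins overall but not every group — no Simpson reversal.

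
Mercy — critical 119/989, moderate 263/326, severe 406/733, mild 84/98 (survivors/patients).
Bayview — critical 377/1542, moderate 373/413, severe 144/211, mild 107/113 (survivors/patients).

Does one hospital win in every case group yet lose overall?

No

Critical: Mercy 119/989 = 12.0%, Bayview 377/1542 = 24.4% → Bayview
Moderate: Mercy 263/326 = 80.7%, Bayview 373/413 = 90.3% → Bayview
Severe: Mercy 406/733 = 55.4%, Bayview 144/211 = 68.2% → Bayview
Mild: Mercy 84/98 = 85.7%, Bayview 107/113 = 94.7% → Bayview
Overall: Mercy 872/2146 = 40.6%, Bayview 1001/2279 = 43.9% → Bayview
Bayview wins overall and in every case group — no reversal.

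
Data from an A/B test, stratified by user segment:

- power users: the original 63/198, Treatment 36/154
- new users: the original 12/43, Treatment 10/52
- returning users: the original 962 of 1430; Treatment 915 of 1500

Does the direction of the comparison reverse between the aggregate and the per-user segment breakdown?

No

Power users: the original 63/198 = 31.8%, Treatment 36/154 = 23.4% → the original
New users: the original 12/43 = 27.9%, Treatment 10/52 = 19.2% → the original
Returning users: the original 962/1430 = 67.3%, Treatment 915/1500 = 61.0% → the original
Overall: the original 1037/1671 = 62.1%, Treatment 961/1706 = 56.3% → the original
The original wins overall and in every user group — no reversal.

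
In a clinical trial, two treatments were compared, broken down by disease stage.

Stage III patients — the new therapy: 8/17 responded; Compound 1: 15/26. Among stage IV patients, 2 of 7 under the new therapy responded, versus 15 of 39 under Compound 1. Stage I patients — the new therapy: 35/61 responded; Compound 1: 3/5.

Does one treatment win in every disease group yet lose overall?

Yes

Stage III: the new therapy 8/17 = 47.1%, Compound 1 15/26 = 57.7% → Compound 1
Stage IV: the new therapy 2/7 = 28.6%, Compound 1 15/39 = 38.5% → Compound 1
Stage I: the new therapy 35/61 = 57.4%, Compound 1 3/5 = 60.0% → Compound 1
Overall: the new therapy 45/85 = 52.9%, Compound 1 33/70 = 47.1% → the new therapy
Compound 1 wins each disease group but the new therapy wins overall — the comparison reverses. Compound 1's patients skew toward stage IV, which has a lower base rate.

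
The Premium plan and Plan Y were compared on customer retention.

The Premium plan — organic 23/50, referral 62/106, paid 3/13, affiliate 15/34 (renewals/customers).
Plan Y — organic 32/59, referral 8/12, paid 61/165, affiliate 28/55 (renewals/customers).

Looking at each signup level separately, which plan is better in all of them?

Plan Y

Organic: the Premium plan 23/50 = 46.0%, Plan Y 32/59 = 54.2% → Plan Y
Referral: the Premium plan 62/106 = 58.5%, Plan Y 8/12 = 66.7% → Plan Y
Paid: the Premium plan 3/13 = 23.1%, Plan Y 61/165 = 37.0% → Plan Y
Affiliate: the Premium plan 15/34 = 44.1%, Plan Y 28/55 = 50.9% → Plan Y
Plan Y has the higher rate in all 4 groups.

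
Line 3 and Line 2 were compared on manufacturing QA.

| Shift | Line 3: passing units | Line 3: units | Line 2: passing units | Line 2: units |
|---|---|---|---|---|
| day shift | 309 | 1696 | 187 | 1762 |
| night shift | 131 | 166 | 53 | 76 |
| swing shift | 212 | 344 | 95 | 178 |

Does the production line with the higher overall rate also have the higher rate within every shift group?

Yes

Day shift: Line 3 309/1696 = 18.2%, Line 2 187/1762 = 10.6% → Line 3
Night shift: Line 3 131/166 = 78.9%, Line 2 53/76 = 69.7% → Line 3
Swing shift: Line 3 212/344 = 61.6%, Line 2 95/178 = 53.4% → Line 3
Overall: Line 3 652/2206 = 29.6%, Line 2 335/2016 = 16.6% → Line 3
Line 3 wins overall and in every shift group — no reversal.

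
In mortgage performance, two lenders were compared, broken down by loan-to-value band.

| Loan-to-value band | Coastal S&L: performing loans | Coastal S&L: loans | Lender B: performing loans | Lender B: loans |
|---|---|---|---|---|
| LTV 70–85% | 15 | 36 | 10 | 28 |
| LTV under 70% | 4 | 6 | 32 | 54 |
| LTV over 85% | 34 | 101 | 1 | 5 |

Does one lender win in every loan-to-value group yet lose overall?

Yes

LTV 70–85%: Coastal S&L 15/36 = 41.7%, Lender B 10/28 = 35.7% → Coastal S&L
LTV under 70%: Coastal S&L 4/6 = 66.7%, Lender B 32/54 = 59.3% → Coastal S&L
LTV over 85%: Coastal S&L 34/101 = 33.7%, Lender B 1/5 = 20.0% → Coastal S&L
Overall: Coastal S&L 53/143 = 37.1%, Lender B 43/87 = 49.4% → Lender B
Coastal S&L wins each loan-to-value group but Lender B wins overall — the comparison reverses. Coastal S&L's loans skew toward LTV over 85%, which has a lower base rate.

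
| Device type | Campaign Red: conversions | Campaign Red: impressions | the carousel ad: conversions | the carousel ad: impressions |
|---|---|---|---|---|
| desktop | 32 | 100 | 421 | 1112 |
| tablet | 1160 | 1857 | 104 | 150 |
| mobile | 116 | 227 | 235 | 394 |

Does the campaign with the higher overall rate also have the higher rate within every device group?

No

Desktop: Campaign Red 32/100 = 32.0%, the carousel ad 421/1112 = 37.9% → the carousel ad
Tablet: Campaign Red 1160/1857 = 62.5%, the carousel ad 104/150 = 69.3% → the carousel ad
Mobile: Campaign Red 116/227 = 51.1%, the carousel ad 235/394 = 59.6% → the carousel ad
Overall: Campaign Red 1308/2184 = 59.9%, the carousel ad 760/1656 = 45.9% → Campaign Red
The carousel ad wins each device group but Campaign Red wins overall — the comparison reverses. The carousel ad's impressions skew toward desktop, which has a lower base rate.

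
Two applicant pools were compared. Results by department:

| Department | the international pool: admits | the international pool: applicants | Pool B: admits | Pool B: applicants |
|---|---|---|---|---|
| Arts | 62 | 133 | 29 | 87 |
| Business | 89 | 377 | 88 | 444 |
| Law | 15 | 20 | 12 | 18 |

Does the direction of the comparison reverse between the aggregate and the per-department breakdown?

Arts: the international pool 62/133 = 46.6%, Pool B 29/87 = 33.3% → the international pool
Business: the international pool 89/377 = 23.6%, Pool B 88/444 = 19.8% → the international pool
Law: the international pool 15/20 = 75.0%, Pool B 12/18 = 66.7% → the international pool
Overall: the international pool 166/530 = 31.3%, Pool B 129/549 = 23.5% → the international pool
The international pool wins overall and in every department group — no reversal.

No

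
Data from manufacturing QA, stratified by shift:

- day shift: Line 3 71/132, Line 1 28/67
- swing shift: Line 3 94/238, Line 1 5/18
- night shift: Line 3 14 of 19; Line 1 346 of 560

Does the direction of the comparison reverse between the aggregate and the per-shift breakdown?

Day shift: Line 3 71/132 = 53.8%, Line 1 28/67 = 41.8% → Line 3
Swing shift: Line 3 94/238 = 39.5%, Line 1 5/18 = 27.8% → Line 3
Night shift: Line 3 14/19 = 73.7%, Line 1 346/560 = 61.8% → Line 3
Overall: Line 3 179/389 = 46.0%, Line 1 379/645 = 58.8% → Line 1
Line 3 wins each shift group but Line 1 wins overall — the comparison reverses. Line 3's units skew toward swing shift, which has a lower base rate.

Yes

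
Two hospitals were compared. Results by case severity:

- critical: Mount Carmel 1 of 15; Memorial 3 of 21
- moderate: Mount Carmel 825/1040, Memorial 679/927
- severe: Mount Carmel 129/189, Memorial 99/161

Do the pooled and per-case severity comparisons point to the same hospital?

Critical: Mount Carmel 1/15 = 6.7%, Memorial 3/21 = 14.3% → Memorial
Moderate: Mount Carmel 825/1040 = 79.3%, Memorial 679/927 = 73.2% → Mount Carmel
Severe: Mount Carmel 129/189 = 68.3%, Memorial 99/161 = 61.5% → Mount Carmel
Overall: Mount Carmel 955/1244 = 76.8%, Memorial 781/1109 = 70.4% → Mount Carmel
Neither sweeps: Mount Carmel wins 2 of 3 groups, Memorial wins 1. Mount Carmel wins overall but not every group — no Simpson reversal.

No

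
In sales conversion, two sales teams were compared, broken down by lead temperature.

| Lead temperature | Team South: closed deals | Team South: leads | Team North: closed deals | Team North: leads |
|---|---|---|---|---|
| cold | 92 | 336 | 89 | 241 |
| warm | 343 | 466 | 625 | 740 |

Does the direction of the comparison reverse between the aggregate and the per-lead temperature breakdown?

Cold: Team South 92/336 = 27.4%, Team North 89/241 = 36.9% → Team North
Warm: Team South 343/466 = 73.6%, Team North 625/740 = 84.5% → Team North
Overall: Team South 435/802 = 54.2%, Team North 714/981 = 72.8% → Team North
Team North wins overall and in every lead group — no reversal.

No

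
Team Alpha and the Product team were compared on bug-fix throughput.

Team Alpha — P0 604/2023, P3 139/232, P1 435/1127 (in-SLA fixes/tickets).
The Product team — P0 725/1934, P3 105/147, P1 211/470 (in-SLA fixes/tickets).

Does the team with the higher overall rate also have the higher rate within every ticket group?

Yes

P0: Team Alpha 604/2023 = 29.9%, the Product team 725/1934 = 37.5% → the Product team
P3: Team Alpha 139/232 = 59.9%, the Product team 105/147 = 71.4% → the Product team
P1: Team Alpha 435/1127 = 38.6%, the Product team 211/470 = 44.9% → the Product team
Overall: Team Alpha 1178/3382 = 34.8%, the Product team 1041/2551 = 40.8% → the Product team
The Product team wins overall and in every ticket group — no reversal.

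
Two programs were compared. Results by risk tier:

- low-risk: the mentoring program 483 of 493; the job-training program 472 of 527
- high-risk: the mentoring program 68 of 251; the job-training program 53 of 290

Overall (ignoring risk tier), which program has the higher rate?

the mentoring program

Low-risk: the mentoring program 483/493 = 98.0%, the job-training program 472/527 = 89.6% → the mentoring program
High-risk: the mentoring program 68/251 = 27.1%, the job-training program 53/290 = 18.3% → the mentoring program
Overall: the mentoring program 551/744 = 74.1%, the job-training program 525/817 = 64.3% → the mentoring program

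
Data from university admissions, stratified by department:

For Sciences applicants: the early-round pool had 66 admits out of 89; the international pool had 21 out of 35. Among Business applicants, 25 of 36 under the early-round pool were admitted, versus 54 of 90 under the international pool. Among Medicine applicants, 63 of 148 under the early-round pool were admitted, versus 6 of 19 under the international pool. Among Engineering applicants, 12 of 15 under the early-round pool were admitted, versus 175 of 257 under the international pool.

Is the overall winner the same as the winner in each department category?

No

Sciences: the early-round pool 66/89 = 74.2%, the international pool 21/35 = 60.0% → the early-round pool
Business: the early-round pool 25/36 = 69.4%, the international pool 54/90 = 60.0% → the early-round pool
Medicine: the early-round pool 63/148 = 42.6%, the international pool 6/19 = 31.6% → the early-round pool
Engineering: the early-round pool 12/15 = 80.0%, the international pool 175/257 = 68.1% → the early-round pool
Overall: the early-round pool 166/288 = 57.6%, the international pool 256/401 = 63.8% → the international pool
The early-round pool wins each department group but the international pool wins overall — the comparison reverses. The early-round pool's applicants skew toward Medicine, which has a lower base rate.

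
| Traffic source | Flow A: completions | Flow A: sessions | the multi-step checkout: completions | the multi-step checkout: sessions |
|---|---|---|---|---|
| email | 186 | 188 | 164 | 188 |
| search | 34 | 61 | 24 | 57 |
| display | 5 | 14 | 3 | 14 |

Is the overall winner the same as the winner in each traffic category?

Yes

Email: Flow A 186/188 = 98.9%, the multi-step checkout 164/188 = 87.2% → Flow A
Search: Flow A 34/61 = 55.7%, the multi-step checkout 24/57 = 42.1% → Flow A
Display: Flow A 5/14 = 35.7%, the multi-step checkout 3/14 = 21.4% → Flow A
Overall: Flow A 225/263 = 85.6%, the multi-step checkout 191/259 = 73.7% → Flow A
Flow A wins overall and in every traffic group — no reversal.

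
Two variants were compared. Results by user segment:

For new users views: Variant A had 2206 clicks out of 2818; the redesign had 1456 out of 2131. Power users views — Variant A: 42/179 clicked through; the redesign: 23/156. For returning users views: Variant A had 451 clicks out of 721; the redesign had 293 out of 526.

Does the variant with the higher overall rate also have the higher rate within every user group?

Yes

New users: Variant A 2206/2818 = 78.3%, the redesign 1456/2131 = 68.3% → Variant A
Power users: Variant A 42/179 = 23.5%, the redesign 23/156 = 14.7% → Variant A
Returning users: Variant A 451/721 = 62.6%, the redesign 293/526 = 55.7% → Variant A
Overall: Variant A 2699/3718 = 72.6%, the redesign 1772/2813 = 63.0% → Variant A
Variant A wins overall and in every user group — no reversal.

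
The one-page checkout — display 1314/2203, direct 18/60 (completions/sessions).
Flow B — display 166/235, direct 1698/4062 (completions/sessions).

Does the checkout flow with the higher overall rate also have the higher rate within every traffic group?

Display: the one-page checkout 1314/2203 = 59.6%, Flow B 166/235 = 70.6% → Flow B
Direct: the one-page checkout 18/60 = 30.0%, Flow B 1698/4062 = 41.8% → Flow B
Overall: the one-page checkout 1332/2263 = 58.9%, Flow B 1864/4297 = 43.4% → the one-page checkout
Flow B wins each traffic group but the one-page checkout wins overall — the comparison reverses. Flow B's sessions skew toward direct, which has a lower base rate.

No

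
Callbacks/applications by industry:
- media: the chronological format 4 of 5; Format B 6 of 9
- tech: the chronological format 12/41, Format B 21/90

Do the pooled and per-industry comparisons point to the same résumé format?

Yes

Media: the chronological format 4/5 = 80.0%, Format B 6/9 = 66.7% → the chronological format
Tech: the chronological format 12/41 = 29.3%, Format B 21/90 = 23.3% → the chronological format
Overall: the chronological format 16/46 = 34.8%, Format B 27/99 = 27.3% → the chronological format
The chronological format wins overall and in every industry group — no reversal.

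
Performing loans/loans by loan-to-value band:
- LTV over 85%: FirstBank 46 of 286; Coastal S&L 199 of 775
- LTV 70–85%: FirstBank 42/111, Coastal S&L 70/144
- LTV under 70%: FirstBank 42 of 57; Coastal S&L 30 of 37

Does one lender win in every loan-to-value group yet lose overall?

No

LTV over 85%: FirstBank 46/286 = 16.1%, Coastal S&L 199/775 = 25.7% → Coastal S&L
LTV 70–85%: FirstBank 42/111 = 37.8%, Coastal S&L 70/144 = 48.6% → Coastal S&L
LTV under 70%: FirstBank 42/57 = 73.7%, Coastal S&L 30/37 = 81.1% → Coastal S&L
Overall: FirstBank 130/454 = 28.6%, Coastal S&L 299/956 = 31.3% → Coastal S&L
Coastal S&L wins overall and in every loan-to-value group — no reversal.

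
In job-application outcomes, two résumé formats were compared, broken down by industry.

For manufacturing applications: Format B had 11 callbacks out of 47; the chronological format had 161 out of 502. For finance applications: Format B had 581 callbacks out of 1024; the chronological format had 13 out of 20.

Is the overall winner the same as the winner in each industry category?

No

Manufacturing: Format B 11/47 = 23.4%, the chronological format 161/502 = 32.1% → the chronological format
Finance: Format B 581/1024 = 56.7%, the chronological format 13/20 = 65.0% → the chronological format
Overall: Format B 592/1071 = 55.3%, the chronological format 174/522 = 33.3% → Format B
The chronological format wins each industry group but Format B wins overall — the comparison reverses. The chronological format's applications skew toward manufacturing, which has a lower base rate.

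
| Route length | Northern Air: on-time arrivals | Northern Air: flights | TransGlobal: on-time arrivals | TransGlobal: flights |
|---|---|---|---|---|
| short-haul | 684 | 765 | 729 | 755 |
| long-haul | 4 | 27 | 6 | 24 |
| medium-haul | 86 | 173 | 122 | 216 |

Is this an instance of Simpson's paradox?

Short-haul: Northern Air 684/765 = 89.4%, TransGlobal 729/755 = 96.6% → TransGlobal
Long-haul: Northern Air 4/27 = 14.8%, TransGlobal 6/24 = 25.0% → TransGlobal
Medium-haul: Northern Air 86/173 = 49.7%, TransGlobal 122/216 = 56.5% → TransGlobal
Overall: Northern Air 774/965 = 80.2%, TransGlobal 857/995 = 86.1% → TransGlobal
TransGlobal wins overall and in every route group — no reversal.

No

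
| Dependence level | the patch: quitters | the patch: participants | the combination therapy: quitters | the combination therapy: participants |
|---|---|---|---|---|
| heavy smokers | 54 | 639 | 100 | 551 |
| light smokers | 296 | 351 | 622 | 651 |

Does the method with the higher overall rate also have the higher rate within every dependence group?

Heavy smokers: the patch 54/639 = 8.5%, the combination therapy 100/551 = 18.1% → the combination therapy
Light smokers: the patch 296/351 = 84.3%, the combination therapy 622/651 = 95.5% → the combination therapy
Overall: the patch 350/990 = 35.4%, the combination therapy 722/1202 = 60.1% → the combination therapy
The combination therapy wins overall and in every dependence group — no reversal.

Yes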